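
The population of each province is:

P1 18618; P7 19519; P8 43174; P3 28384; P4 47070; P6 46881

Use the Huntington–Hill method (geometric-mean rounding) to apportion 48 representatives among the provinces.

With divisor 4264: modified quotas P1 4.366, P7 4.578, P8 10.125, P3 6.657, P4 11.039, P6 10.995.
Geometric-mean thresholds: P1 √(4·5)=4.472, P7 √(4·5)=4.472, P8 √(10·11)=10.488, P3 √(6·7)=6.481, P4 √(11·12)=11.489, P6 √(10·11)=10.488.
Each quota rounded against its threshold gives P1 4, P7 5, P8 10, P3 7, P4 11, P6 11 (total 48).

P1: 4; P7: 5; P8: 10; P3: 7; P4: 11; P6: 11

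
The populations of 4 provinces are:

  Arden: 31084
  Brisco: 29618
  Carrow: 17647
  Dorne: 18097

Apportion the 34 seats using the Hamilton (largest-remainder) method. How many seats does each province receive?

Total 96446; standard divisor 96446/34 ≈ 2836.647.
Standard quotas: Arden 10.9580, Brisco 10.4412, Carrow 6.2211, Dorne 6.3797.
Lower quotas: Arden 10, Brisco 10, Carrow 6, Dorne 6 (sum 32, leaving 2 seats).
Remainders in descending order: Arden 0.9580, Brisco 0.4412, Dorne 0.3797, Carrow 0.2211.
Largest remainders: Arden, Brisco receive the extra seats.

Arden=11; Brisco=11; Carrow=6; Dorne=6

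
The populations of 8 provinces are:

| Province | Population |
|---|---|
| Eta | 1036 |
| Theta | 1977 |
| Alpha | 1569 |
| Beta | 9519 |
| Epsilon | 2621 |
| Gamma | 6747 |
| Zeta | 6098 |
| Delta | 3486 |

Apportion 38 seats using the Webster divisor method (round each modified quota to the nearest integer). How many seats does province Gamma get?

8

Standard divisor 33053/38 ≈ 869.816; standard quotas: Eta 1.191, Theta 2.273, Alpha 1.804, Beta 10.944, Epsilon 3.013, Gamma 7.757, Zeta 7.011, Delta 4.008.
Rounding to the nearest integer gives Eta 1, Theta 2, Alpha 2, Beta 11, Epsilon 3, Gamma 8, Zeta 7, Delta 4 — total 38, matching the house size, so no adjustment is needed.
Gamma receives 8.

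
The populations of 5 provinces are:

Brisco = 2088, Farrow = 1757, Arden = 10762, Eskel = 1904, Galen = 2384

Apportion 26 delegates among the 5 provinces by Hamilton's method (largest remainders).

Total 18895; standard divisor 18895/26 ≈ 726.731.
Standard quotas: Brisco 2.8731, Farrow 2.4177, Arden 14.8088, Eskel 2.6200, Galen 3.2804.
Lower quotas: Brisco 2, Farrow 2, Arden 14, Eskel 2, Galen 3 (sum 23, leaving 3 seats).
Remainders in descending order: Brisco 0.8731, Arden 0.8088, Eskel 0.6200, Farrow 0.4177, Galen 0.2804.
The surplus seats go to Brisco, Arden, Eskel.

Brisco 3; Farrow 2; Arden 15; Eskel 3; Galen 3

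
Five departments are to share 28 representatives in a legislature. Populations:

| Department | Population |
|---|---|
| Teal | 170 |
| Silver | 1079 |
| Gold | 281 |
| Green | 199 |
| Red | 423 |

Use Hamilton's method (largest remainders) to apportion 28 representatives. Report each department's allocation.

The standard divisor is 2152/28 ≈ 76.857.
Standard quotas: Teal 2.212, Silver 14.039, Gold 3.656, Green 2.589, Red 5.504.
Lower quotas: Teal 2, Silver 14, Gold 3, Green 2, Red 5 (sum 26, leaving 2 seats).
Remainders in descending order: Gold 0.656, Green 0.589, Red 0.504, Teal 0.212, Silver 0.039.
The surplus seats go to Gold, Green.

Teal=2, Silver=14, Gold=4, Green=3, Red=5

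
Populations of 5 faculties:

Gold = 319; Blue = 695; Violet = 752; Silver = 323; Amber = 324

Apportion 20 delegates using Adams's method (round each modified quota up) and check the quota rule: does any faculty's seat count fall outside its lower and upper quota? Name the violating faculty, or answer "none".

none

Standard quotas: Gold 2.644, Blue 5.760, Violet 6.233, Silver 2.677, Amber 2.685.
Adams allocation: Gold 3, Blue 5, Violet 6, Silver 3, Amber 3.
Every allocation lies between the lower and upper quota.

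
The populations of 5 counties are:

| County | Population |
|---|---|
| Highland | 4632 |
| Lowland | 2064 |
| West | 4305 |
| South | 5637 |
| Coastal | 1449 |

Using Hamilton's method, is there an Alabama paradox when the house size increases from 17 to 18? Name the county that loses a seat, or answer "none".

At 17 seats: Highland 4, Lowland 2, West 4, South 5, Coastal 2.
At 18 seats: Highland 5, Lowland 2, West 4, South 6, Coastal 1.
Coastal drops from 2 to 1.

Coastal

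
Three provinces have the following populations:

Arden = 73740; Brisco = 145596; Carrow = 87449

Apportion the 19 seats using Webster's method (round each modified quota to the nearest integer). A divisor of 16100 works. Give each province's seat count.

Arden: 5, Brisco: 9, Carrow: 5

With modified divisor 16100: modified quotas Arden 4.580, Brisco 9.043, Carrow 5.432.
Rounding to the nearest integer: Arden 5, Brisco 9, Carrow 5 (total 19).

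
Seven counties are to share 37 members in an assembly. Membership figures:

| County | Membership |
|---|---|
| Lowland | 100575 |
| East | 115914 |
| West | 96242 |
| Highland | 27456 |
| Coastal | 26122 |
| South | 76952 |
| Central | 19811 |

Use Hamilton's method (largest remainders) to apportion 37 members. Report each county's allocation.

Standard divisor: 463072 ÷ 37 ≈ 12515.459.
Standard quotas: Lowland 8.0361, East 9.2617, West 7.6898, Highland 2.1938, Coastal 2.0872, South 6.1486, Central 1.5829.
Lower quotas: Lowland 8, East 9, West 7, Highland 2, Coastal 2, South 6, Central 1 (sum 35, leaving 2 seats).
Remainders in descending order: West 0.6898, Central 0.5829, East 0.2617, Highland 0.1938, South 0.1486, Coastal 0.0872, Lowland 0.0361.
Largest remainders: West, Central receive the extra seats.

Lowland=8, East=9, West=8, Highland=2, Coastal=2, South=6, Central=2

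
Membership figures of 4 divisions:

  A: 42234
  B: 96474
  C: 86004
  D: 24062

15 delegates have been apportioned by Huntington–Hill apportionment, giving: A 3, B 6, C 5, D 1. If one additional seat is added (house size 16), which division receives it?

D

Priority for the next seat is population ÷ (√(s·(s+1))).
Priorities: A 12191.906, B 14886.261, C 15702.110, D 17014.403.
Highest priority: D.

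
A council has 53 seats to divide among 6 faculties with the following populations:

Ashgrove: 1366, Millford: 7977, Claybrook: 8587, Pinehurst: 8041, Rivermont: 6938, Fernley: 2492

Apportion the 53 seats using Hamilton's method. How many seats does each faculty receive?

Ashgrove 2, Millford 12, Claybrook 13, Pinehurst 12, Rivermont 10, Fernley 4

The standard divisor is 35401/53 ≈ 667.943.
Standard quotas: Ashgrove 2.0451, Millford 11.9426, Claybrook 12.8559, Pinehurst 12.0384, Rivermont 10.3871, Fernley 3.7309.
Lower quotas: Ashgrove 2, Millford 11, Claybrook 12, Pinehurst 12, Rivermont 10, Fernley 3 (sum 50, leaving 3 seats).
Remainders in descending order: Millford 0.9426, Claybrook 0.8559, Fernley 0.7309, Rivermont 0.3871, Ashgrove 0.0451, Pinehurst 0.0384.
Largest remainders: Millford, Claybrook, Fernley receive the extra seats.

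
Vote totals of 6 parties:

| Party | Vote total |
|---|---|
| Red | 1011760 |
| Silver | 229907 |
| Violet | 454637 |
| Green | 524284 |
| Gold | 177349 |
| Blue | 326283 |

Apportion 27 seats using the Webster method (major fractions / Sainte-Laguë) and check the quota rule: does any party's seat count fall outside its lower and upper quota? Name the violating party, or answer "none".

Standard quotas: Red 10.028, Silver 2.279, Violet 4.506, Green 5.196, Gold 1.758, Blue 3.234.
Webster allocation: Red 10, Silver 2, Violet 5, Green 5, Gold 2, Blue 3.
Every allocation lies between the lower and upper quota.

none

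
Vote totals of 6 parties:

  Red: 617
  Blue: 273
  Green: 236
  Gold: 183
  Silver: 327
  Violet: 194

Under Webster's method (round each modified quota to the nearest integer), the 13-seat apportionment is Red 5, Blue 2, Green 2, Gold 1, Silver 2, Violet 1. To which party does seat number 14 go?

Silver

Priority for the next seat is population ÷ (current seats + 0.5).
Priorities: Red 112.182, Blue 109.200, Green 94.400, Gold 122.000, Silver 130.800, Violet 129.333.
Highest priority: Silver.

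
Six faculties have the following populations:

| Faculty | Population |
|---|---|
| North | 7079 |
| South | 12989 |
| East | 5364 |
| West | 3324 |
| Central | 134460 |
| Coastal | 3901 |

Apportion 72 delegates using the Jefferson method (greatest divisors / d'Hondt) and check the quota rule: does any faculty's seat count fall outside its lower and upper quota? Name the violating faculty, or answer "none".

Standard quotas: North 3.050, South 5.596, East 2.311, West 1.432, Central 57.930, Coastal 1.681.
Jefferson allocation: North 3, South 5, East 2, West 1, Central 60, Coastal 1.
Central has quota 57.930 (lower 57, upper 58) but receives 60 — outside the quota interval.

Central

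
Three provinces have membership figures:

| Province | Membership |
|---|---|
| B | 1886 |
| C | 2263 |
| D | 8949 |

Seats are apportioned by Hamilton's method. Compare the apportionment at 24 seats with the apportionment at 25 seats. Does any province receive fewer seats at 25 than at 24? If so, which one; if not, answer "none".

At 24 seats: B 4, C 4, D 16.
At 25 seats: B 4, C 4, D 17.
No province's allocation decreased.

none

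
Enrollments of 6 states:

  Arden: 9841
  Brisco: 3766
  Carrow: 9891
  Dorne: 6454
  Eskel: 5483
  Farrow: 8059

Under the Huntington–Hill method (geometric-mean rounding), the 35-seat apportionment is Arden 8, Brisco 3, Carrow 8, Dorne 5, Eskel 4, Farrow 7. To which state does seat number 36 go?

Priority for the next seat is population ÷ (√(s·(s+1))).
Priorities: Arden 1159.773, Brisco 1087.151, Carrow 1165.666, Dorne 1178.334, Eskel 1226.036, Farrow 1076.929.
Highest priority: Eskel.

Eskel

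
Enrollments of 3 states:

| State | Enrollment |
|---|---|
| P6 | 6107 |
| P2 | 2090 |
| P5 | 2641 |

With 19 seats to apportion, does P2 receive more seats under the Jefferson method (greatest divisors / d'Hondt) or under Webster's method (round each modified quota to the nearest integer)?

Webster

Jefferson: P6 11, P2 3, P5 5.
Webster: P6 10, P2 4, P5 5.
P2 gets 3 under Jefferson and 4 under Webster.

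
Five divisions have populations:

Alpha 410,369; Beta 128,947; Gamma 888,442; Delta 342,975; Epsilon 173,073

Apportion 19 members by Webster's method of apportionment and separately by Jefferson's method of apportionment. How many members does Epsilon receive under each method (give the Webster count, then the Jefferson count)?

2 and 1

Webster: Alpha 4, Beta 1, Gamma 9, Delta 3, Epsilon 2.
Jefferson: Alpha 4, Beta 1, Gamma 10, Delta 3, Epsilon 1.
Epsilon gets 2 under Webster and 1 under Jefferson.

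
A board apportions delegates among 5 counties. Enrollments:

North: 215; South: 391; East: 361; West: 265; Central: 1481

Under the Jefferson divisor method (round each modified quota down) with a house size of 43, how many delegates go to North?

Standard divisor 2713/43 ≈ 63.093; standard quotas: North 3.408, South 6.197, East 5.722, West 4.200, Central 23.473.
Rounding down gives 3, 6, 5, 4, 23 = 41 seats, so the divisor must be adjusted.
With modified divisor 59.7: modified quotas North 3.601, South 6.549, East 6.047, West 4.439, Central 24.807.
Rounding down: North 3, South 6, East 6, West 4, Central 24 (total 43).
North receives 3.

3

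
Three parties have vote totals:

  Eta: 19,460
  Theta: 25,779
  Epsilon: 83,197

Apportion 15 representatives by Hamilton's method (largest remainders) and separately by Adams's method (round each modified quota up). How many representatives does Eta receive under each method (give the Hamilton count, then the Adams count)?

Hamilton: Eta 2, Theta 3, Epsilon 10.
Adams: Eta 3, Theta 3, Epsilon 9.
Eta gets 2 under Hamilton and 3 under Adams.

2 and 3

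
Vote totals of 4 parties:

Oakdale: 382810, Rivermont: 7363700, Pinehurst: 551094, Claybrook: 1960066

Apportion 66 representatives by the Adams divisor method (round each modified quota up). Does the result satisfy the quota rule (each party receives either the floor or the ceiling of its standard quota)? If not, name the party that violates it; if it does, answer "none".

Standard quotas: Oakdale 2.463, Rivermont 47.380, Pinehurst 3.546, Claybrook 12.611.
Adams allocation: Oakdale 3, Rivermont 46, Pinehurst 4, Claybrook 13.
Rivermont has quota 47.380 (lower 47, upper 48) but receives 46 — outside the quota interval.

Rivermont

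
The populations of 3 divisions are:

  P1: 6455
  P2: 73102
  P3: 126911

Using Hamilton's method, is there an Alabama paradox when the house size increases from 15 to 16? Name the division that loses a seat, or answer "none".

P1

At 15 seats: P1 1, P2 5, P3 9.
At 16 seats: P1 0, P2 6, P3 10.
P1 drops from 1 to 0.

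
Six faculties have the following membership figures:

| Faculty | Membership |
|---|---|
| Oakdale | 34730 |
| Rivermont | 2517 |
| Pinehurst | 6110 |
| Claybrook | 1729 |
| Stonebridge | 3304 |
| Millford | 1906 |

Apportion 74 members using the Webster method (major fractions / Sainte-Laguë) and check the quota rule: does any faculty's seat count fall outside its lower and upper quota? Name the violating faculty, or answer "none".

Oakdale

Standard quotas: Oakdale 51.098, Rivermont 3.703, Pinehurst 8.990, Claybrook 2.544, Stonebridge 4.861, Millford 2.804.
Webster allocation: Oakdale 50, Rivermont 4, Pinehurst 9, Claybrook 3, Stonebridge 5, Millford 3.
Oakdale has quota 51.098 (lower 51, upper 52) but receives 50 — outside the quota interval.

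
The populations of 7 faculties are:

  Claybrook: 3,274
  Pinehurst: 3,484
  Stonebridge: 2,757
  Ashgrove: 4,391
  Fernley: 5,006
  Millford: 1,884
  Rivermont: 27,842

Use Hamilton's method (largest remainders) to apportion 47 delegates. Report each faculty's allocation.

Standard divisor: 48638 ÷ 47 ≈ 1034.851.
Standard quotas: Claybrook 3.1637, Pinehurst 3.3667, Stonebridge 2.6642, Ashgrove 4.2431, Fernley 4.8374, Millford 1.8206, Rivermont 26.9044.
Lower quotas: Claybrook 3, Pinehurst 3, Stonebridge 2, Ashgrove 4, Fernley 4, Millford 1, Rivermont 26 (sum 43, leaving 4 seats).
Remainders in descending order: Rivermont 0.9044, Fernley 0.8374, Millford 0.8206, Stonebridge 0.6642, Pinehurst 0.3667, Ashgrove 0.2431, Claybrook 0.1637.
Largest remainders: Rivermont, Fernley, Millford, Stonebridge receive the extra seats.

Claybrook: 3, Pinehurst: 3, Stonebridge: 3, Ashgrove: 4, Fernley: 5, Millford: 2, Rivermont: 27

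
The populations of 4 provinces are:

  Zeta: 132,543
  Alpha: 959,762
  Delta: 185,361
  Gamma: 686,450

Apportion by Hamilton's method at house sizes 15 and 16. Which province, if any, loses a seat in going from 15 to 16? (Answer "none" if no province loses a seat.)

At 15 seats: Zeta 1, Alpha 7, Delta 2, Gamma 5.
At 16 seats: Zeta 1, Alpha 8, Delta 1, Gamma 6.
Delta drops from 2 to 1.

Delta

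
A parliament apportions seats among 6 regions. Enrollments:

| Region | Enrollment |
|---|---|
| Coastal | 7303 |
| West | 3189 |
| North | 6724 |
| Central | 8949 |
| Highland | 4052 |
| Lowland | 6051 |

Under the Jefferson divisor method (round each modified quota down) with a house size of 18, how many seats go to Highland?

Standard divisor 36268/18 ≈ 2014.889; standard quotas: Coastal 3.625, West 1.583, North 3.337, Central 4.441, Highland 2.011, Lowland 3.003.
Rounding down gives 3, 1, 3, 4, 2, 3 = 16 seats, so the divisor must be adjusted.
With modified divisor 1700: modified quotas Coastal 4.296, West 1.876, North 3.955, Central 5.264, Highland 2.384, Lowland 3.559.
Rounding down: Coastal 4, West 1, North 3, Central 5, Highland 2, Lowland 3 (total 18).
Highland receives 2.

2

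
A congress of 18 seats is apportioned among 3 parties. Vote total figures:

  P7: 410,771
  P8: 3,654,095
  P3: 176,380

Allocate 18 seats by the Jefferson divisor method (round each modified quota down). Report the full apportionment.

P7 1, P8 17, P3 0

Standard divisor 4241246/18 ≈ 235624.778; standard quotas: P7 1.743, P8 15.508, P3 0.749.
Rounding down gives 1, 15, 0 = 16 seats, so the divisor must be adjusted.
With modified divisor 210200: modified quotas P7 1.954, P8 17.384, P3 0.839.
Rounding down: P7 1, P8 17, P3 0 (total 18).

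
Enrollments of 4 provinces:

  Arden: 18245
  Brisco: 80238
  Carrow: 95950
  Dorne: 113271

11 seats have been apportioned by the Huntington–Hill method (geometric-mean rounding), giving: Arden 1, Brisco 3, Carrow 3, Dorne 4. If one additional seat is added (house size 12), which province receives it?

Priority for the next seat is population ÷ (√(s·(s+1))).
Priorities: Arden 12901.163, Brisco 23162.715, Carrow 27698.379, Dorne 25328.166.
Highest priority: Carrow.

Carrow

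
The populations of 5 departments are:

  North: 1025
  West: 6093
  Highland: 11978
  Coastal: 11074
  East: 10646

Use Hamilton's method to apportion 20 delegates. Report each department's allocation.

North=1, West=3, Highland=6, Coastal=5, East=5

The standard divisor is 40816/20 ≈ 2040.8.
Standard quotas: North 0.5023, West 2.9856, Highland 5.8693, Coastal 5.4263, East 5.2166.
Lower quotas: North 0, West 2, Highland 5, Coastal 5, East 5 (sum 17, leaving 3 seats).
Remainders in descending order: West 0.9856, Highland 0.8693, North 0.5023, Coastal 0.4263, East 0.2166.
The surplus seats go to West, Highland, North.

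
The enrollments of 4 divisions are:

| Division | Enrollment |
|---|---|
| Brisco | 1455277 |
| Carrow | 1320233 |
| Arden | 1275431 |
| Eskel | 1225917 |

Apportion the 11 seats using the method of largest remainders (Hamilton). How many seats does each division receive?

The standard divisor is 5276858/11 ≈ 479714.364.
Standard quotas: Brisco 3.0336, Carrow 2.7521, Arden 2.6587, Eskel 2.5555.
Lower quotas: Brisco 3, Carrow 2, Arden 2, Eskel 2 (sum 9, leaving 2 seats).
Remainders in descending order: Carrow 0.7521, Arden 0.6587, Eskel 0.5555, Brisco 0.0336.
Largest remainders: Carrow, Arden receive the extra seats.

Brisco 3, Carrow 3, Arden 3, Eskel 2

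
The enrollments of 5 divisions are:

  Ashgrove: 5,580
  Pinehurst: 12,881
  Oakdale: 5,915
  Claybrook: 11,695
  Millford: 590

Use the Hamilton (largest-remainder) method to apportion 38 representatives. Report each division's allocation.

Total 36661; standard divisor 36661/38 ≈ 964.763.
Standard quotas: Ashgrove 5.7838, Pinehurst 13.3515, Oakdale 6.1310, Claybrook 12.1221, Millford 0.6115.
Lower quotas: Ashgrove 5, Pinehurst 13, Oakdale 6, Claybrook 12, Millford 0 (sum 36, leaving 2 seats).
Remainders in descending order: Ashgrove 0.7838, Millford 0.6115, Pinehurst 0.3515, Oakdale 0.1310, Claybrook 0.1221.
The surplus seats go to Ashgrove, Millford.

Ashgrove=6; Pinehurst=13; Oakdale=6; Claybrook=12; Millford=1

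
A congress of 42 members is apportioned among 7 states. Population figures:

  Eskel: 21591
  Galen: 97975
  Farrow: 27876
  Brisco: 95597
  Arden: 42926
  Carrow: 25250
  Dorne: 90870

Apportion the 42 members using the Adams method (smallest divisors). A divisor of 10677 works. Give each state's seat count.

With modified divisor 10677: modified quotas Eskel 2.022, Galen 9.176, Farrow 2.611, Brisco 8.954, Arden 4.020, Carrow 2.365, Dorne 8.511.
Rounding up: Eskel 3, Galen 10, Farrow 3, Brisco 9, Arden 5, Carrow 3, Dorne 9 (total 42).

Eskel 3, Galen 10, Farrow 3, Brisco 9, Arden 5, Carrow 3, Dorne 9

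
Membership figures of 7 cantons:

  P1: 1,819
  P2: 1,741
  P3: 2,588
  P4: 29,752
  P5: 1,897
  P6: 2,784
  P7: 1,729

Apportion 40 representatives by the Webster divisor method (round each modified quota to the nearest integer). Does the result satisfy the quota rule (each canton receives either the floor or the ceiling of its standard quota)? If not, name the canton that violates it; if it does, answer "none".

Standard quotas: P1 1.720, P2 1.646, P3 2.447, P4 28.128, P5 1.793, P6 2.632, P7 1.635.
Webster allocation: P1 2, P2 2, P3 2, P4 27, P5 2, P6 3, P7 2.
P4 has quota 28.128 (lower 28, upper 29) but receives 27 — outside the quota interval.

P4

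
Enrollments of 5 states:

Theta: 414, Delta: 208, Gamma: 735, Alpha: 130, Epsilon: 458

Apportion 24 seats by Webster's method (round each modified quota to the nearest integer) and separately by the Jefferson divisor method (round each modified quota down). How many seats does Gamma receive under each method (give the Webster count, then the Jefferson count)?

Webster: Theta 5, Delta 2, Gamma 9, Alpha 2, Epsilon 6.
Jefferson: Theta 5, Delta 2, Gamma 10, Alpha 1, Epsilon 6.
Gamma gets 9 under Webster and 10 under Jefferson.

9 and 10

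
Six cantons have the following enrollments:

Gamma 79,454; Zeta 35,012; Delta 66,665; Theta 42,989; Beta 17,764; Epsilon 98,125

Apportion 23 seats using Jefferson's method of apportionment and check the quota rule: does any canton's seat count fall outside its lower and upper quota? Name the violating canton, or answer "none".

none

Standard quotas: Gamma 5.375, Zeta 2.368, Delta 4.510, Theta 2.908, Beta 1.202, Epsilon 6.638.
Jefferson allocation: Gamma 5, Zeta 2, Delta 5, Theta 3, Beta 1, Epsilon 7.
Every allocation lies between the lower and upper quota.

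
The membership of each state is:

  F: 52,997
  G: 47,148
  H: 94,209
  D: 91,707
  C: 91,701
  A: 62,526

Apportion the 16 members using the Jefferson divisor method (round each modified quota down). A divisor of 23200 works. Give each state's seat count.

F: 2, G: 2, H: 4, D: 3, C: 3, A: 2

With modified divisor 23200: modified quotas F 2.284, G 2.032, H 4.061, D 3.953, C 3.953, A 2.695.
Rounding down: F 2, G 2, H 4, D 3, C 3, A 2 (total 16).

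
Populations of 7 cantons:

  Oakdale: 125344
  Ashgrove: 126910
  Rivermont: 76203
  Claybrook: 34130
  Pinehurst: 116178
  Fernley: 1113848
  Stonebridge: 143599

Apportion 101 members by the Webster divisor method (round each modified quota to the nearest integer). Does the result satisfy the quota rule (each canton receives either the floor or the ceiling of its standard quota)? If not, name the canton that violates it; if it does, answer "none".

Standard quotas: Oakdale 7.292, Ashgrove 7.383, Rivermont 4.433, Claybrook 1.985, Pinehurst 6.758, Fernley 64.795, Stonebridge 8.354.
Webster allocation: Oakdale 7, Ashgrove 7, Rivermont 4, Claybrook 2, Pinehurst 7, Fernley 66, Stonebridge 8.
Fernley has quota 64.795 (lower 64, upper 65) but receives 66 — outside the quota interval.

Fernley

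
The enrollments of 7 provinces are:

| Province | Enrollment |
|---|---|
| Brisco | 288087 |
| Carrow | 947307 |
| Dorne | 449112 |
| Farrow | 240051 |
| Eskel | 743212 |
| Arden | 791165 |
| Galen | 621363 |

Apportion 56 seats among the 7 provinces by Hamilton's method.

The standard divisor is 4080297/56 ≈ 72862.446.
Standard quotas: Brisco 3.9538, Carrow 13.0013, Dorne 6.1638, Farrow 3.2946, Eskel 10.2002, Arden 10.8583, Galen 8.5279.
Lower quotas: Brisco 3, Carrow 13, Dorne 6, Farrow 3, Eskel 10, Arden 10, Galen 8 (sum 53, leaving 3 seats).
Remainders in descending order: Brisco 0.9538, Arden 0.8583, Galen 0.5279, Farrow 0.2946, Eskel 0.2002, Dorne 0.1638, Carrow 0.0013.
The surplus seats go to Brisco, Arden, Galen.

Brisco: 4, Carrow: 13, Dorne: 6, Farrow: 3, Eskel: 10, Arden: 11, Galen: 9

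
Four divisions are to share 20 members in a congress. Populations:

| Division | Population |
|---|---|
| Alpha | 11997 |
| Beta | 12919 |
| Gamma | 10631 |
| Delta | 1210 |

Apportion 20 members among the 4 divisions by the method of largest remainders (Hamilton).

Alpha 6, Beta 7, Gamma 6, Delta 1

Standard divisor: 36757 ÷ 20 ≈ 1837.85.
Standard quotas: Alpha 6.5277, Beta 7.0294, Gamma 5.7845, Delta 0.6584.
Lower quotas: Alpha 6, Beta 7, Gamma 5, Delta 0 (sum 18, leaving 2 seats).
Remainders in descending order: Gamma 0.7845, Delta 0.6584, Alpha 0.5277, Beta 0.0294.
Largest remainders: Gamma, Delta receive the extra seats.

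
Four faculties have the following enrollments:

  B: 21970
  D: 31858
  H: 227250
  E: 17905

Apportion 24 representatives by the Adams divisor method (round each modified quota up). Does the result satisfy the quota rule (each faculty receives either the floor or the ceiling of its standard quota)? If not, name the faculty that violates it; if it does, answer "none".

H

Standard quotas: B 1.764, D 2.557, H 18.242, E 1.437.
Adams allocation: B 2, D 3, H 17, E 2.
H has quota 18.242 (lower 18, upper 19) but receives 17 — outside the quota interval.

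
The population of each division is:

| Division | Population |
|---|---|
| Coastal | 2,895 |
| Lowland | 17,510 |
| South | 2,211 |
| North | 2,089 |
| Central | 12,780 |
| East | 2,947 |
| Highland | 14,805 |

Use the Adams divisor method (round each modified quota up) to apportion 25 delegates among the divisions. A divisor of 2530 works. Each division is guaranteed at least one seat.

With modified divisor 2530: modified quotas Coastal 1.144, Lowland 6.921, South 0.874, North 0.826, Central 5.051, East 1.165, Highland 5.852.
Rounding up: Coastal 2, Lowland 7, South 1, North 1, Central 6, East 2, Highland 6 (total 25).

Coastal=2, Lowland=7, South=1, North=1, Central=6, East=2, Highland=6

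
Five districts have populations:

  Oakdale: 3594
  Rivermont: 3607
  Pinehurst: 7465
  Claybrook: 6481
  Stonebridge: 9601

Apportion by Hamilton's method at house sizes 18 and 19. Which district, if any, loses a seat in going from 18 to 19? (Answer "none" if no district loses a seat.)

none

At 18 seats: Oakdale 2, Rivermont 2, Pinehurst 4, Claybrook 4, Stonebridge 6.
At 19 seats: Oakdale 2, Rivermont 2, Pinehurst 5, Claybrook 4, Stonebridge 6.
No district's allocation decreased.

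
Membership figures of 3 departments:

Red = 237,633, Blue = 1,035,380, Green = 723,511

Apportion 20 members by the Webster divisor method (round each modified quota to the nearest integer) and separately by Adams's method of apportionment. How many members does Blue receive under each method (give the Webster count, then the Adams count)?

Webster: Red 2, Blue 11, Green 7.
Adams: Red 3, Blue 10, Green 7.
Blue gets 11 under Webster and 10 under Adams.

11 and 10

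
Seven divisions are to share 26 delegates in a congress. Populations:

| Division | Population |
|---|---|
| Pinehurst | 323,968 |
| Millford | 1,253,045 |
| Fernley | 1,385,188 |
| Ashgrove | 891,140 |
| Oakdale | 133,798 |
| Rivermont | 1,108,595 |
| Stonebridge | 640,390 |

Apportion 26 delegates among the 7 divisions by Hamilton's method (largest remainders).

Pinehurst 1, Millford 6, Fernley 6, Ashgrove 4, Oakdale 1, Rivermont 5, Stonebridge 3

Standard divisor: 5736124 ÷ 26 ≈ 220620.154.
Standard quotas: Pinehurst 1.4684, Millford 5.6796, Fernley 6.2786, Ashgrove 4.0393, Oakdale 0.6065, Rivermont 5.0249, Stonebridge 2.9027.
Lower quotas: Pinehurst 1, Millford 5, Fernley 6, Ashgrove 4, Oakdale 0, Rivermont 5, Stonebridge 2 (sum 23, leaving 3 seats).
Remainders in descending order: Stonebridge 0.9027, Millford 0.6796, Oakdale 0.6065, Pinehurst 0.4684, Fernley 0.2786, Ashgrove 0.0393, Rivermont 0.0249.
The surplus seats go to Stonebridge, Millford, Oakdale.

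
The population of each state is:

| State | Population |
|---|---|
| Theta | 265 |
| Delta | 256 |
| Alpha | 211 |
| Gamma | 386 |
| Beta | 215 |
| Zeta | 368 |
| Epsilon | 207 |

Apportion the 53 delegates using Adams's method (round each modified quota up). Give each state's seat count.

Standard divisor 1908/53 ≈ 36; standard quotas: Theta 7.361, Delta 7.111, Alpha 5.861, Gamma 10.722, Beta 5.972, Zeta 10.222, Epsilon 5.750.
Rounding up gives 8, 8, 6, 11, 6, 11, 6 = 56 seats, so the divisor must be adjusted.
With modified divisor 38: modified quotas Theta 6.974, Delta 6.737, Alpha 5.553, Gamma 10.158, Beta 5.658, Zeta 9.684, Epsilon 5.447.
Rounding up: Theta 7, Delta 7, Alpha 6, Gamma 11, Beta 6, Zeta 10, Epsilon 6 (total 53).

Theta 7, Delta 7, Alpha 6, Gamma 11, Beta 6, Zeta 10, Epsilon 6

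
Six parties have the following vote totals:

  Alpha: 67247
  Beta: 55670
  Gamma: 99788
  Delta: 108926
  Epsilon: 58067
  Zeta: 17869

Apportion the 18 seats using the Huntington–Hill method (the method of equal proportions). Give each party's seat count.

With divisor 23216: modified quotas Alpha 2.897, Beta 2.398, Gamma 4.298, Delta 4.692, Epsilon 2.501, Zeta 0.770.
Geometric-mean thresholds: Alpha √(2·3)=2.449, Beta √(2·3)=2.449, Gamma √(4·5)=4.472, Delta √(4·5)=4.472, Epsilon √(2·3)=2.449, Zeta (min 1).
Each quota rounded against its threshold gives Alpha 3, Beta 2, Gamma 4, Delta 5, Epsilon 3, Zeta 1 (total 18).

Alpha: 3, Beta: 2, Gamma: 4, Delta: 5, Epsilon: 3, Zeta: 1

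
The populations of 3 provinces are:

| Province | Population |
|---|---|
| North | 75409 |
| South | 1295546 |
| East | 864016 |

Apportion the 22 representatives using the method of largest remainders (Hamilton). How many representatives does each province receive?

Standard divisor: 2234971 ÷ 22 ≈ 101589.591.
Standard quotas: North 0.7423, South 12.7527, East 8.5050.
Lower quotas: North 0, South 12, East 8 (sum 20, leaving 2 seats).
Remainders in descending order: South 0.7527, North 0.7423, East 0.5050.
Largest remainders: South, North receive the extra seats.

North=1, South=13, East=8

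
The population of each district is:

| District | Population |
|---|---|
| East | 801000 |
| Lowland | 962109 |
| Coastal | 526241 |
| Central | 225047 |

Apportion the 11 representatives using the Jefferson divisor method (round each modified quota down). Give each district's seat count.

Standard divisor 2514397/11 ≈ 228581.545; standard quotas: East 3.504, Lowland 4.209, Coastal 2.302, Central 0.985.
Rounding down gives 3, 4, 2, 0 = 9 seats, so the divisor must be adjusted.
With modified divisor 196300: modified quotas East 4.080, Lowland 4.901, Coastal 2.681, Central 1.146.
Rounding down: East 4, Lowland 4, Coastal 2, Central 1 (total 11).

East 4; Lowland 4; Coastal 2; Central 1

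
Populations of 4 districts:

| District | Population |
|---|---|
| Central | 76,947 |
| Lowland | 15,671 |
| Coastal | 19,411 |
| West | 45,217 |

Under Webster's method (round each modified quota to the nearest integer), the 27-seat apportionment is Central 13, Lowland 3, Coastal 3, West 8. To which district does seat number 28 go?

Central

Priority for the next seat is population ÷ (current seats + 0.5).
Priorities: Central 5699.778, Lowland 4477.429, Coastal 5546.000, West 5319.647.
Highest priority: Central.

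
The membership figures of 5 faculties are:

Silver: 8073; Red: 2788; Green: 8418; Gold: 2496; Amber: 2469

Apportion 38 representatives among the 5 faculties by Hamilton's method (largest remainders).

The standard divisor is 24244/38 = 638.
Standard quotas: Silver 12.6536, Red 4.3699, Green 13.1944, Gold 3.9122, Amber 3.8699.
Lower quotas: Silver 12, Red 4, Green 13, Gold 3, Amber 3 (sum 35, leaving 3 seats).
Remainders in descending order: Gold 0.9122, Amber 0.8699, Silver 0.6536, Red 0.3699, Green 0.1944.
The surplus seats go to Gold, Amber, Silver.

Silver=13, Red=4, Green=13, Gold=4, Amber=4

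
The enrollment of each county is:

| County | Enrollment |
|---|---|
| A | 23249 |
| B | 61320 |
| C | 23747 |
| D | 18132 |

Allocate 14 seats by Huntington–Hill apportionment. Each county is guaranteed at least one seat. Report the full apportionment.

With divisor 9477: modified quotas A 2.453, B 6.470, C 2.506, D 1.913.
Geometric-mean thresholds: A √(2·3)=2.449, B √(6·7)=6.481, C √(2·3)=2.449, D √(1·2)=1.414.
Each quota rounded against its threshold gives A 3, B 6, C 3, D 2 (total 14).

A 3, B 6, C 3, D 2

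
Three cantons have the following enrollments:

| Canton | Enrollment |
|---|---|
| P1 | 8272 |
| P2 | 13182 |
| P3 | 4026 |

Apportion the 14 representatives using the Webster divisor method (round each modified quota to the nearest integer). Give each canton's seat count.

Standard divisor 25480/14 ≈ 1820; standard quotas: P1 4.545, P2 7.243, P3 2.212.
Rounding to the nearest integer gives P1 5, P2 7, P3 2 — total 14, matching the house size, so no adjustment is needed.

P1: 5, P2: 7, P3: 2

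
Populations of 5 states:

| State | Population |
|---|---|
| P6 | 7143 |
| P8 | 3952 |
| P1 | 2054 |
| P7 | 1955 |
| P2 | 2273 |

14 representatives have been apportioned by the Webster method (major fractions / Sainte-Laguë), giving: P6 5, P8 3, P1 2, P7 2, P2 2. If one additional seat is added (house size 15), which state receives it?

Priority for the next seat is population ÷ (current seats + 0.5).
Priorities: P6 1298.727, P8 1129.143, P1 821.600, P7 782.000, P2 909.200.
Highest priority: P6.

P6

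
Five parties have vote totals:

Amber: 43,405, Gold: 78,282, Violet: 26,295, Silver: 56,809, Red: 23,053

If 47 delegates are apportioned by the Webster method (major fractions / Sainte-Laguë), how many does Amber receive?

Standard divisor 227844/47 ≈ 4847.745; standard quotas: Amber 8.954, Gold 16.148, Violet 5.424, Silver 11.719, Red 4.755.
Rounding to the nearest integer gives Amber 9, Gold 16, Violet 5, Silver 12, Red 5 — total 47, matching the house size, so no adjustment is needed.
Amber receives 9.

9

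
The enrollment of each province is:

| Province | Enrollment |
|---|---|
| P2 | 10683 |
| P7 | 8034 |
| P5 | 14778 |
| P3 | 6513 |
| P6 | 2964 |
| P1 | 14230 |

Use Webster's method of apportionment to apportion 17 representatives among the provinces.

Standard divisor 57202/17 ≈ 3364.824; standard quotas: P2 3.175, P7 2.388, P5 4.392, P3 1.936, P6 0.881, P1 4.229.
Rounding to the nearest integer gives 3, 2, 4, 2, 1, 4 = 16 seats, so the divisor must be adjusted.
With modified divisor 3250: modified quotas P2 3.287, P7 2.472, P5 4.547, P3 2.004, P6 0.912, P1 4.378.
Rounding to the nearest integer: P2 3, P7 2, P5 5, P3 2, P6 1, P1 4 (total 17).

P2 3, P7 2, P5 5, P3 2, P6 1, P1 4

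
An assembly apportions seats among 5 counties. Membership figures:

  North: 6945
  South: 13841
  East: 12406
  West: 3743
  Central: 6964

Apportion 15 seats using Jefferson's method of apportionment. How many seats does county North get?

2

Standard divisor 43899/15 ≈ 2926.6; standard quotas: North 2.373, South 4.729, East 4.239, West 1.279, Central 2.380.
Rounding down gives 2, 4, 4, 1, 2 = 13 seats, so the divisor must be adjusted.
With modified divisor 2400: modified quotas North 2.894, South 5.767, East 5.169, West 1.560, Central 2.902.
Rounding down: North 2, South 5, East 5, West 1, Central 2 (total 15).
North receives 2.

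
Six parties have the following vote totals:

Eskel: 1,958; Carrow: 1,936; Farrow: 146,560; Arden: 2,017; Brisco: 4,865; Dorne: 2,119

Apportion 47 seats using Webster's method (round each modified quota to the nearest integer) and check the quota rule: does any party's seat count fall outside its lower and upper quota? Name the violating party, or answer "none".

Farrow

Standard quotas: Eskel 0.577, Carrow 0.571, Farrow 43.199, Arden 0.595, Brisco 1.434, Dorne 0.625.
Webster allocation: Eskel 1, Carrow 1, Farrow 42, Arden 1, Brisco 1, Dorne 1.
Farrow has quota 43.199 (lower 43, upper 44) but receives 42 — outside the quota interval.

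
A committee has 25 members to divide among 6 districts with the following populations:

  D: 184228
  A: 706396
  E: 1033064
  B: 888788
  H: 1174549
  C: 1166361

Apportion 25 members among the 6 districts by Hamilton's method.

Standard divisor: 5153386 ÷ 25 ≈ 206135.44.
Standard quotas: D 0.8937, A 3.4269, E 5.0116, B 4.3117, H 5.6979, C 5.6582.
Lower quotas: D 0, A 3, E 5, B 4, H 5, C 5 (sum 22, leaving 3 seats).
Remainders in descending order: D 0.8937, H 0.6979, C 0.6582, A 0.4269, B 0.3117, E 0.0116.
Largest remainders: D, H, C receive the extra seats.

D 1; A 3; E 5; B 4; H 6; C 6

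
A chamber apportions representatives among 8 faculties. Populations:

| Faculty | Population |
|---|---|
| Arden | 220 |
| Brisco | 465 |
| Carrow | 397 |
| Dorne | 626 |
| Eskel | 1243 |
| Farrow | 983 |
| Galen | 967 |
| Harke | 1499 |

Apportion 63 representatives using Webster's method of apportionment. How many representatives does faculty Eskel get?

12

Standard divisor 6400/63 ≈ 101.587; standard quotas: Arden 2.166, Brisco 4.577, Carrow 3.908, Dorne 6.162, Eskel 12.236, Farrow 9.676, Galen 9.519, Harke 14.756.
Rounding to the nearest integer gives 2, 5, 4, 6, 12, 10, 10, 15 = 64 seats, so the divisor must be adjusted.
With modified divisor 102.6: modified quotas Arden 2.144, Brisco 4.532, Carrow 3.869, Dorne 6.101, Eskel 12.115, Farrow 9.581, Galen 9.425, Harke 14.610.
Rounding to the nearest integer: Arden 2, Brisco 5, Carrow 4, Dorne 6, Eskel 12, Farrow 10, Galen 9, Harke 15 (total 63).
Eskel receives 12.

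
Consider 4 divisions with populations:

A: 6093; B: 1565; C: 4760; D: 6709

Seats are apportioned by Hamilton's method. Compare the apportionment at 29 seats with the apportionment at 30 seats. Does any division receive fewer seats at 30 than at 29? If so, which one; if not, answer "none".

B

At 29 seats: A 9, B 3, C 7, D 10.
At 30 seats: A 10, B 2, C 7, D 11.
B drops from 3 to 2.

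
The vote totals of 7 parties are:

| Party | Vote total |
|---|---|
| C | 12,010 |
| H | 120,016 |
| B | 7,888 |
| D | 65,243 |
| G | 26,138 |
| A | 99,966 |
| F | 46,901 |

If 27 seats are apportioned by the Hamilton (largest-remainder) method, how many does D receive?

5

Standard divisor: 378162 ÷ 27 = 14006.
Standard quotas: C 0.8575, H 8.5689, B 0.5632, D 4.6582, G 1.8662, A 7.1374, F 3.3486.
Lower quotas: C 0, H 8, B 0, D 4, G 1, A 7, F 3 (sum 23, leaving 4 seats).
Remainders in descending order: G 0.8662, C 0.8575, D 0.6582, H 0.5689, B 0.5632, F 0.3486, A 0.1374.
Largest remainders: G, C, D, H receive the extra seats.
D receives 5.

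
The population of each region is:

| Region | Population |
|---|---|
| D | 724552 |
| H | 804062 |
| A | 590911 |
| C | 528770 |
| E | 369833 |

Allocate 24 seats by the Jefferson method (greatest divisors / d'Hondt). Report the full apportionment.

Standard divisor 3018128/24 ≈ 125755.333; standard quotas: D 5.762, H 6.394, A 4.699, C 4.205, E 2.941.
Rounding down gives 5, 6, 4, 4, 2 = 21 seats, so the divisor must be adjusted.
With modified divisor 116500: modified quotas D 6.219, H 6.902, A 5.072, C 4.539, E 3.175.
Rounding down: D 6, H 6, A 5, C 4, E 3 (total 24).

D=6, H=6, A=5, C=4, E=3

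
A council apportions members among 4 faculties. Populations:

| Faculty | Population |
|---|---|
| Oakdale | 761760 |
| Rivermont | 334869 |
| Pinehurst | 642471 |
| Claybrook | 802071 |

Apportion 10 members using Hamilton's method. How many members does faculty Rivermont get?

Standard divisor: 2541171 ÷ 10 ≈ 254117.1.
Standard quotas: Oakdale 2.9977, Rivermont 1.3178, Pinehurst 2.5282, Claybrook 3.1563.
Lower quotas: Oakdale 2, Rivermont 1, Pinehurst 2, Claybrook 3 (sum 8, leaving 2 seats).
Remainders in descending order: Oakdale 0.9977, Pinehurst 0.5282, Rivermont 0.3178, Claybrook 0.1563.
Largest remainders: Oakdale, Pinehurst receive the extra seats.
Rivermont receives 1.

1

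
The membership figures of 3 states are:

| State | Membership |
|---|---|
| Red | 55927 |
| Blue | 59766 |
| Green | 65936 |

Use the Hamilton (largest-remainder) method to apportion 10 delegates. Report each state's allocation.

The standard divisor is 181629/10 ≈ 18162.9.
Standard quotas: Red 3.0792, Blue 3.2906, Green 3.6303.
Lower quotas: Red 3, Blue 3, Green 3 (sum 9, leaving 1 seat).
Remainders in descending order: Green 0.6303, Blue 0.2906, Red 0.0792.
Largest remainder: Green receives the extra seat.

Red=3, Blue=3, Green=4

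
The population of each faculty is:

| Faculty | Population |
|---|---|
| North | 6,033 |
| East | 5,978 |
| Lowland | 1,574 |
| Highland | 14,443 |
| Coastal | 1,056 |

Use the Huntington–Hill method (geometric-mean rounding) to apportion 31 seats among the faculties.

North=6, East=6, Lowland=2, Highland=16, Coastal=1

With divisor 932: modified quotas North 6.473, East 6.414, Lowland 1.689, Highland 15.497, Coastal 1.133.
Geometric-mean thresholds: North √(6·7)=6.481, East √(6·7)=6.481, Lowland √(1·2)=1.414, Highland √(15·16)=15.492, Coastal √(1·2)=1.414.
Each quota rounded against its threshold gives North 6, East 6, Lowland 2, Highland 16, Coastal 1 (total 31).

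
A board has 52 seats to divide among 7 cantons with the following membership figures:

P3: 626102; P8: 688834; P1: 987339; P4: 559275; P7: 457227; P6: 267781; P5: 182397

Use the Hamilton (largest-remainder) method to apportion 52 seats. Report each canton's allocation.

Standard divisor: 3768955 ÷ 52 ≈ 72479.904.
Standard quotas: P3 8.6383, P8 9.5038, P1 13.6222, P4 7.7163, P7 6.3083, P6 3.6946, P5 2.5165.
Lower quotas: P3 8, P8 9, P1 13, P4 7, P7 6, P6 3, P5 2 (sum 48, leaving 4 seats).
Remainders in descending order: P4 0.7163, P6 0.6946, P3 0.6383, P1 0.6222, P5 0.5165, P8 0.5038, P7 0.3083.
The surplus seats go to P4, P6, P3, P1.

P3 9, P8 9, P1 14, P4 8, P7 6, P6 4, P5 2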